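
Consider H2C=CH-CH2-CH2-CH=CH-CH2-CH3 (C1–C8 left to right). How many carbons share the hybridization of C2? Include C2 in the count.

4

C2 is sp2 (one π bond).
C1: sp2 ✓
C2: sp2 ✓
C3: sp3
C4: sp3
C5: sp2 ✓
C6: sp2 ✓
C7: sp3
C8: sp3
4 carbons are sp2.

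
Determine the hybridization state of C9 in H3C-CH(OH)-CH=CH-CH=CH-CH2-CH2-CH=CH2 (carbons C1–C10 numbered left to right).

sp2

C9 has 3 σ bonds, plus one π bond: steric number 3 → sp2.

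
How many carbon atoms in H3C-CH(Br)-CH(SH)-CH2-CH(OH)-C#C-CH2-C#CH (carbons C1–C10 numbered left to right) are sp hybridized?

4

C1: sp3
C2: sp3
C3: sp3
C4: sp3
C5: sp3
C6: sp ✓
C7: sp ✓
C8: sp3
C9: sp ✓
C10: sp ✓
C6, C7, C9, C10 → 4 sp carbons.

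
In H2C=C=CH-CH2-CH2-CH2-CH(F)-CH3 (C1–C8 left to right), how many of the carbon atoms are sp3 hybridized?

C1: sp2
C2: sp
C3: sp2
C4: sp3 ✓
C5: sp3 ✓
C6: sp3 ✓
C7: sp3 ✓
C8: sp3 ✓
C4, C5, C6, C7, C8 → 5 sp3 carbons.

5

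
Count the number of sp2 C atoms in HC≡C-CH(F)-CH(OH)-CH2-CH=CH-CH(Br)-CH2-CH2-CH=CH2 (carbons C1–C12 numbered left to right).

4

C1: sp
C2: sp
C3: sp3
C4: sp3
C5: sp3
C6: sp2 ✓
C7: sp2 ✓
C8: sp3
C9: sp3
C10: sp3
C11: sp2 ✓
C12: sp2 ✓
C6, C7, C11, C12 → 4 sp2 carbons.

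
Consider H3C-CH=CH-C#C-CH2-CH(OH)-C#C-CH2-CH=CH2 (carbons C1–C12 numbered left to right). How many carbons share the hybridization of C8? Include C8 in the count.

C8 is sp (two π bonds).
C1: sp3
C2: sp2
C3: sp2
C4: sp ✓
C5: sp ✓
C6: sp3
C7: sp3
C8: sp ✓
C9: sp ✓
C10: sp3
C11: sp2
C12: sp2
4 carbons are sp.

4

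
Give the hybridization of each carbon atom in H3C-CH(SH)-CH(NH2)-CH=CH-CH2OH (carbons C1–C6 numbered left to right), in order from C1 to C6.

C1 sp3, C2 sp3, C3 sp3, C4 sp2, C5 sp2, C6 sp3

C1 carries 4 σ bonds, giving a steric number of 4, so it is sp3.
C2 — 4 σ bonds. Steric number 4, so sp3.
C3: 4 σ bonds — 4 electron domains, sp3.
C4: 3 σ bonds, plus one π bond; 3 regions of electron density → sp2.
C5 (3 σ bonds, plus one π bond) has steric number 3: sp2.
C6 — 4 σ bonds. Steric number 4, so sp3.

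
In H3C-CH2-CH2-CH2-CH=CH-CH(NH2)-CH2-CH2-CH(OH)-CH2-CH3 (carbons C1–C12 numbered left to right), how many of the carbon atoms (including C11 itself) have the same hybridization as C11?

C11 is sp3 (only σ bonds).
C1: sp3 ✓
C2: sp3 ✓
C3: sp3 ✓
C4: sp3 ✓
C5: sp2
C6: sp2
C7: sp3 ✓
C8: sp3 ✓
C9: sp3 ✓
C10: sp3 ✓
C11: sp3 ✓
C12: sp3 ✓
10 carbons are sp3.

10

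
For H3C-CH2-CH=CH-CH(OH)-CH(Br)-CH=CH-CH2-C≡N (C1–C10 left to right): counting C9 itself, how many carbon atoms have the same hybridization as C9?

5

C9 is sp3 (only σ bonds).
C1: sp3 ✓
C2: sp3 ✓
C3: sp2
C4: sp2
C5: sp3 ✓
C6: sp3 ✓
C7: sp2
C8: sp2
C9: sp3 ✓
C10: sp
5 carbons are sp3.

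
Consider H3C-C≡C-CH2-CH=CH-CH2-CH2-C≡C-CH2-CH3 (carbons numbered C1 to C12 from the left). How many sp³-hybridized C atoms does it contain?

6

C1: sp3 ✓
C2: sp
C3: sp
C4: sp3 ✓
C5: sp2
C6: sp2
C7: sp3 ✓
C8: sp3 ✓
C9: sp
C10: sp
C11: sp3 ✓
C12: sp3 ✓
C1, C4, C7, C8, C11, C12 → 6 sp3 carbons.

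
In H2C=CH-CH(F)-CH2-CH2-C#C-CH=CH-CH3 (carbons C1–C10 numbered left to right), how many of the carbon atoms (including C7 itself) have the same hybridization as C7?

2

C7 is sp (two π bonds).
C1: sp2
C2: sp2
C3: sp3
C4: sp3
C5: sp3
C6: sp ✓
C7: sp ✓
C8: sp2
C9: sp2
C10: sp3
2 carbons are sp.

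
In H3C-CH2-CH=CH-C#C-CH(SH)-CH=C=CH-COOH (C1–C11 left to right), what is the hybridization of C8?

sp²

C8: 3 σ bonds, plus one π bond — 3 electron domains, sp2.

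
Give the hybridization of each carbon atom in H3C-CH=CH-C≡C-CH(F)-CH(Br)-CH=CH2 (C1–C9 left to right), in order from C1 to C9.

C1 sp3, C2 sp2, C3 sp2, C4 sp, C5 sp, C6 sp3, C7 sp3, C8 sp2, C9 sp2

C1: 4 σ bonds; 4 regions of electron density → sp3.
C2 carries 3 σ bonds, plus one π bond, giving a steric number of 3, so it is sp2.
C3 is sp2: 3 σ bonds, plus one π bond, 3 electron-density regions.
C4 (2 σ bonds, plus two π bonds) has steric number 2: sp.
C5 — 2 σ bonds, plus two π bonds. Steric number 2, so sp.
C6: 4 σ bonds; 4 regions of electron density → sp3.
C7 carries 4 σ bonds, giving a steric number of 4, so it is sp3.
C8 (3 σ bonds, plus one π bond) has steric number 3: sp2.
C9 is sp2: 3 σ bonds, plus one π bond, 3 electron-density regions.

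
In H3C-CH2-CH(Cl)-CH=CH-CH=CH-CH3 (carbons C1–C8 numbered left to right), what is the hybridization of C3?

sp³

C3 carries 4 σ bonds, giving a steric number of 4, so it is sp3.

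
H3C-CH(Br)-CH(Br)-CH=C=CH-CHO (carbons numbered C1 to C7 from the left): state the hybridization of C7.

sp²

C7 carries 3 σ bonds, plus one π bond, giving a steric number of 3, so it is sp2.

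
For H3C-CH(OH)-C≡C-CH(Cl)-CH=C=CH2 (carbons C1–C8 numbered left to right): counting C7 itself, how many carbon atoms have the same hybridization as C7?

3

C7 is sp (two π bonds).
C1: sp3
C2: sp3
C3: sp ✓
C4: sp ✓
C5: sp3
C6: sp2
C7: sp ✓
C8: sp2
3 carbons are sp.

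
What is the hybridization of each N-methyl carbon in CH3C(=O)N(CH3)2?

sp^3

Each N-methyl carbon: 4 σ bonds — 4 electron domains, sp3.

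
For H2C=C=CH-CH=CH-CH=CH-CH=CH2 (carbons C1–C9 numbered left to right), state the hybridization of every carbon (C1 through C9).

C1 sp2, C2 sp, C3 sp2, C4 sp2, C5 sp2, C6 sp2, C7 sp2, C8 sp2, C9 sp2

C1 (3 σ bonds, plus one π bond) has steric number 3: sp2.
C2: 2 σ bonds, plus two π bonds — 2 electron domains, sp.
C3 is sp2: 3 σ bonds, plus one π bond, 3 electron-density regions.
C4 has 3 σ bonds, plus one π bond: steric number 3 → sp2.
C5 (3 σ bonds, plus one π bond) has steric number 3: sp2.
C6: 3 σ bonds, plus one π bond; 3 regions of electron density → sp2.
C7 has 3 σ bonds, plus one π bond: steric number 3 → sp2.
C8 (3 σ bonds, plus one π bond) has steric number 3: sp2.
C9 (3 σ bonds, plus one π bond) has steric number 3: sp2.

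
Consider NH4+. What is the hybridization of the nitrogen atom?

Four σ bonds, no lone pair → sp3, tetrahedral.

sp³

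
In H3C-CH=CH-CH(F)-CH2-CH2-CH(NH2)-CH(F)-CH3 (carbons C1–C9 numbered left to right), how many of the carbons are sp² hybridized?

2

C1: sp3
C2: sp2 ✓
C3: sp2 ✓
C4: sp3
C5: sp3
C6: sp3
C7: sp3
C8: sp3
C9: sp3
C2, C3 → 2 sp2 carbons.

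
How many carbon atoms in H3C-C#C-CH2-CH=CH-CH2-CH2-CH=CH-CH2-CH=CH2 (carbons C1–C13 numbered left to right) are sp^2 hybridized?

C1: sp3
C2: sp
C3: sp
C4: sp3
C5: sp2 ✓
C6: sp2 ✓
C7: sp3
C8: sp3
C9: sp2 ✓
C10: sp2 ✓
C11: sp3
C12: sp2 ✓
C13: sp2 ✓
C5, C6, C9, C10, C12, C13 → 6 sp2 carbons.

6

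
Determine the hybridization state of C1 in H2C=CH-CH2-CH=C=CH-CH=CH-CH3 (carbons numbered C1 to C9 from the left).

sp2

C1 is sp2: 3 σ bonds, plus one π bond, 3 electron-density regions.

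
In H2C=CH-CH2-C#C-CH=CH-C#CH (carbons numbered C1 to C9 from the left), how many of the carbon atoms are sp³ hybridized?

1

C1: sp2
C2: sp2
C3: sp3 ✓
C4: sp
C5: sp
C6: sp2
C7: sp2
C8: sp
C9: sp
C3 → 1 sp3 carbon.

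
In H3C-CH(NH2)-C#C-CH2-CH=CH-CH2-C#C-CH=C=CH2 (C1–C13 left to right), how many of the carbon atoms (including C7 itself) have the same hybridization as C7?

C7 is sp2 (one π bond).
C1: sp3
C2: sp3
C3: sp
C4: sp
C5: sp3
C6: sp2 ✓
C7: sp2 ✓
C8: sp3
C9: sp
C10: sp
C11: sp2 ✓
C12: sp
C13: sp2 ✓
4 carbons are sp2.

4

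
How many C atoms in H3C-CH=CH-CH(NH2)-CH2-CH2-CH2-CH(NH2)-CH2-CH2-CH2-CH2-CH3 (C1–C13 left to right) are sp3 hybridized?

11

C1: sp3 ✓
C2: sp2
C3: sp2
C4: sp3 ✓
C5: sp3 ✓
C6: sp3 ✓
C7: sp3 ✓
C8: sp3 ✓
C9: sp3 ✓
C10: sp3 ✓
C11: sp3 ✓
C12: sp3 ✓
C13: sp3 ✓
C1, C4, C5, C6, C7, C8, C9, C10, C11, C12, C13 → 11 sp3 carbons.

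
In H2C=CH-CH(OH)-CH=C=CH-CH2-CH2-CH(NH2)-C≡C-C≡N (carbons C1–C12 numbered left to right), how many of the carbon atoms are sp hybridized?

C1: sp2
C2: sp2
C3: sp3
C4: sp2
C5: sp ✓
C6: sp2
C7: sp3
C8: sp3
C9: sp3
C10: sp ✓
C11: sp ✓
C12: sp ✓
C5, C10, C11, C12 → 4 sp carbons.

4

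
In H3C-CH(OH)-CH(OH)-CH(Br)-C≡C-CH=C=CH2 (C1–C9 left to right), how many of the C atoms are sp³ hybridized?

C1: sp3 ✓
C2: sp3 ✓
C3: sp3 ✓
C4: sp3 ✓
C5: sp
C6: sp
C7: sp2
C8: sp
C9: sp2
C1, C2, C3, C4 → 4 sp3 carbons.

4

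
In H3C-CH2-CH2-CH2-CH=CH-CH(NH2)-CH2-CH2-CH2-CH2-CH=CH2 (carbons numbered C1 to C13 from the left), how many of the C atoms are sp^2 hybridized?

4

C1: sp3
C2: sp3
C3: sp3
C4: sp3
C5: sp2 ✓
C6: sp2 ✓
C7: sp3
C8: sp3
C9: sp3
C10: sp3
C11: sp3
C12: sp2 ✓
C13: sp2 ✓
C5, C6, C12, C13 → 4 sp2 carbons.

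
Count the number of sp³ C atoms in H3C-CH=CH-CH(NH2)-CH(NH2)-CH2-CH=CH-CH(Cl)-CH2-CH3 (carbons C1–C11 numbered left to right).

7

C1: sp3 ✓
C2: sp2
C3: sp2
C4: sp3 ✓
C5: sp3 ✓
C6: sp3 ✓
C7: sp2
C8: sp2
C9: sp3 ✓
C10: sp3 ✓
C11: sp3 ✓
C1, C4, C5, C6, C9, C10, C11 → 7 sp3 carbons.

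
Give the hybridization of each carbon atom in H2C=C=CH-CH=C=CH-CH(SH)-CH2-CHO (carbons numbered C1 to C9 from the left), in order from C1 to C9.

C1 — 3 σ bonds, plus one π bond. Steric number 3, so sp2.
C2: 2 σ bonds, plus two π bonds; 2 regions of electron density → sp.
C3 has 3 σ bonds, plus one π bond: steric number 3 → sp2.
C4 is sp2: 3 σ bonds, plus one π bond, 3 electron-density regions.
C5: 2 σ bonds, plus two π bonds; 2 regions of electron density → sp.
C6 — 3 σ bonds, plus one π bond. Steric number 3, so sp2.
C7 (4 σ bonds) has steric number 4: sp3.
C8: 4 σ bonds; 4 regions of electron density → sp3.
C9 has 3 σ bonds, plus one π bond: steric number 3 → sp2.

C1 sp2, C2 sp, C3 sp2, C4 sp2, C5 sp, C6 sp2, C7 sp3, C8 sp3, C9 sp2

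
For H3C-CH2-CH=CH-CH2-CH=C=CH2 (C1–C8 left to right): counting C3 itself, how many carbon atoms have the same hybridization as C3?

4

C3 is sp2 (one π bond).
C1: sp3
C2: sp3
C3: sp2 ✓
C4: sp2 ✓
C5: sp3
C6: sp2 ✓
C7: sp
C8: sp2 ✓
4 carbons are sp2.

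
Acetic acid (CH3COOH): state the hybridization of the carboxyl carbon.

sp²

The carboxyl carbon: 3 σ bonds, plus one π bond — 3 electron domains, sp2.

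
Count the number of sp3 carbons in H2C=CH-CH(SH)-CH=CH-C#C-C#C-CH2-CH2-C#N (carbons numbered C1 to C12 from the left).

3

C1: sp2
C2: sp2
C3: sp3 ✓
C4: sp2
C5: sp2
C6: sp
C7: sp
C8: sp
C9: sp
C10: sp3 ✓
C11: sp3 ✓
C12: sp
C3, C10, C11 → 3 sp3 carbons.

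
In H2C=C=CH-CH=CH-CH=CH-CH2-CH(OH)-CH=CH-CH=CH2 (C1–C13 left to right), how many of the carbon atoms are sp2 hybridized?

C1: sp2 ✓
C2: sp
C3: sp2 ✓
C4: sp2 ✓
C5: sp2 ✓
C6: sp2 ✓
C7: sp2 ✓
C8: sp3
C9: sp3
C10: sp2 ✓
C11: sp2 ✓
C12: sp2 ✓
C13: sp2 ✓
C1, C3, C4, C5, C6, C7, C10, C11, C12, C13 → 10 sp2 carbons.

10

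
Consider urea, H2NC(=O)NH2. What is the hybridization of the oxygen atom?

sp²

The oxygen atom: 1 σ bond and 2 lone pairs, plus one π bond — 3 electron domains, sp2.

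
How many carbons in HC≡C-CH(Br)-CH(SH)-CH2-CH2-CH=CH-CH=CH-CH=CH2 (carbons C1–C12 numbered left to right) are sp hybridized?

2

C1: sp ✓
C2: sp ✓
C3: sp3
C4: sp3
C5: sp3
C6: sp3
C7: sp2
C8: sp2
C9: sp2
C10: sp2
C11: sp2
C12: sp2
C1, C2 → 2 sp carbons.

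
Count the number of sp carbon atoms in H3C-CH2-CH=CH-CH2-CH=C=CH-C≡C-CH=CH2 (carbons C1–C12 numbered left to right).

C1: sp3
C2: sp3
C3: sp2
C4: sp2
C5: sp3
C6: sp2
C7: sp ✓
C8: sp2
C9: sp ✓
C10: sp ✓
C11: sp2
C12: sp2
C7, C9, C10 → 3 sp carbons.

3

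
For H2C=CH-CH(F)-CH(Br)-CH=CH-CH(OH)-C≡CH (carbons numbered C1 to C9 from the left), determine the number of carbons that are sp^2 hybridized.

4

C1: sp2 ✓
C2: sp2 ✓
C3: sp3
C4: sp3
C5: sp2 ✓
C6: sp2 ✓
C7: sp3
C8: sp
C9: sp
C1, C2, C5, C6 → 4 sp2 carbons.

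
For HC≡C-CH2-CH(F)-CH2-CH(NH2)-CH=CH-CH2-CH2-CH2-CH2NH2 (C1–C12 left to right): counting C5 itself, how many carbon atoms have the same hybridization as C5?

8

C5 is sp3 (only σ bonds).
C1: sp
C2: sp
C3: sp3 ✓
C4: sp3 ✓
C5: sp3 ✓
C6: sp3 ✓
C7: sp2
C8: sp2
C9: sp3 ✓
C10: sp3 ✓
C11: sp3 ✓
C12: sp3 ✓
8 carbons are sp3.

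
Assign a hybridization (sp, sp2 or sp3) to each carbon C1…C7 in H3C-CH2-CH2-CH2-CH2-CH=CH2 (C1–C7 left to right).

C1: 4 σ bonds; 4 regions of electron density → sp3.
C2: 4 σ bonds; 4 regions of electron density → sp3.
C3 has 4 σ bonds: steric number 4 → sp3.
C4 — 4 σ bonds. Steric number 4, so sp3.
C5: 4 σ bonds; 4 regions of electron density → sp3.
C6: 3 σ bonds, plus one π bond — 3 electron domains, sp2.
C7: 3 σ bonds, plus one π bond; 3 regions of electron density → sp2.

C1 sp3, C2 sp3, C3 sp3, C4 sp3, C5 sp3, C6 sp2, C7 sp2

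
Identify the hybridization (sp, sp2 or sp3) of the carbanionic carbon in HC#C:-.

sp

One σ bond + one lone pair = steric number 2 → sp.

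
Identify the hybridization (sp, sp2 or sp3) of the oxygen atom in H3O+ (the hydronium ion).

Three σ bonds + one lone pair = steric number 4 → sp3.

sp^3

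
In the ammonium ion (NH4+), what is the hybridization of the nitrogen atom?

Four σ bonds, no lone pair → sp3, tetrahedral.

sp^3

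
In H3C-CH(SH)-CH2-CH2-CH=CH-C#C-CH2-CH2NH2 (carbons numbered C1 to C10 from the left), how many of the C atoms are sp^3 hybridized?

C1: sp3 ✓
C2: sp3 ✓
C3: sp3 ✓
C4: sp3 ✓
C5: sp2
C6: sp2
C7: sp
C8: sp
C9: sp3 ✓
C10: sp3 ✓
C1, C2, C3, C4, C9, C10 → 6 sp3 carbons.

6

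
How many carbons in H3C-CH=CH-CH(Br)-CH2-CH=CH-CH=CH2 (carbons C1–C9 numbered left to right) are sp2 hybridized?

C1: sp3
C2: sp2 ✓
C3: sp2 ✓
C4: sp3
C5: sp3
C6: sp2 ✓
C7: sp2 ✓
C8: sp2 ✓
C9: sp2 ✓
C2, C3, C6, C7, C8, C9 → 6 sp2 carbons.

6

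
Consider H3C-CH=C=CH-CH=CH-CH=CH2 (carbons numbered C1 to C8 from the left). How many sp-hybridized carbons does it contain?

C1: sp3
C2: sp2
C3: sp ✓
C4: sp2
C5: sp2
C6: sp2
C7: sp2
C8: sp2
C3 → 1 sp carbon.

1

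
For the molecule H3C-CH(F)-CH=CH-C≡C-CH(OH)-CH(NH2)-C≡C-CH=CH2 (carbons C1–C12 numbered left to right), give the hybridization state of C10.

C10 (2 σ bonds, plus two π bonds) has steric number 2: sp.

sp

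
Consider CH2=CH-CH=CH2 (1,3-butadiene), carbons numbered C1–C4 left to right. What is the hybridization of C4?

C4 has 3 σ bonds, plus one π bond: steric number 3 → sp2.

sp^2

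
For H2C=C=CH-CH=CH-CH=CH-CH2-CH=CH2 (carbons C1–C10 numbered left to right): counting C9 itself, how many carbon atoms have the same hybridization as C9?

8

C9 is sp2 (one π bond).
C1: sp2 ✓
C2: sp
C3: sp2 ✓
C4: sp2 ✓
C5: sp2 ✓
C6: sp2 ✓
C7: sp2 ✓
C8: sp3
C9: sp2 ✓
C10: sp2 ✓
8 carbons are sp2.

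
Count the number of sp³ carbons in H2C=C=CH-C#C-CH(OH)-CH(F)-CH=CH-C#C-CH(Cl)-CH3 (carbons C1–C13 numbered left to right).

C1: sp2
C2: sp
C3: sp2
C4: sp
C5: sp
C6: sp3 ✓
C7: sp3 ✓
C8: sp2
C9: sp2
C10: sp
C11: sp
C12: sp3 ✓
C13: sp3 ✓
C6, C7, C12, C13 → 4 sp3 carbons.

4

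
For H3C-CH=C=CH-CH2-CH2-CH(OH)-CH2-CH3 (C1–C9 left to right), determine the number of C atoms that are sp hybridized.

1

C1: sp3
C2: sp2
C3: sp ✓
C4: sp2
C5: sp3
C6: sp3
C7: sp3
C8: sp3
C9: sp3
C3 → 1 sp carbon.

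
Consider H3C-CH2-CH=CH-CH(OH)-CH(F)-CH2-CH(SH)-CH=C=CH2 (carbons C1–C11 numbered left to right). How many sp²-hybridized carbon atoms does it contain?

4

C1: sp3
C2: sp3
C3: sp2 ✓
C4: sp2 ✓
C5: sp3
C6: sp3
C7: sp3
C8: sp3
C9: sp2 ✓
C10: sp
C11: sp2 ✓
C3, C4, C9, C11 → 4 sp2 carbons.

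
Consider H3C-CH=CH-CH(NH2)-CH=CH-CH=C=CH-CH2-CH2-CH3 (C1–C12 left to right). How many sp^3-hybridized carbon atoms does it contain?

5

C1: sp3 ✓
C2: sp2
C3: sp2
C4: sp3 ✓
C5: sp2
C6: sp2
C7: sp2
C8: sp
C9: sp2
C10: sp3 ✓
C11: sp3 ✓
C12: sp3 ✓
C1, C4, C10, C11, C12 → 5 sp3 carbons.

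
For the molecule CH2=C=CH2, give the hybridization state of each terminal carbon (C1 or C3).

sp2

Each terminal carbon (C1 or C3) (3 σ bonds, plus one π bond) has steric number 3: sp2.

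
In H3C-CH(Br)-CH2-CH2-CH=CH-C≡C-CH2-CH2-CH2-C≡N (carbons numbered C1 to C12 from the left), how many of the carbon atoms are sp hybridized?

C1: sp3
C2: sp3
C3: sp3
C4: sp3
C5: sp2
C6: sp2
C7: sp ✓
C8: sp ✓
C9: sp3
C10: sp3
C11: sp3
C12: sp ✓
C7, C8, C12 → 3 sp carbons.

3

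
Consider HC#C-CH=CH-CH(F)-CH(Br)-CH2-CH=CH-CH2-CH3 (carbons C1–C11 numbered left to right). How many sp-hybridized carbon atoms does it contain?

2

C1: sp ✓
C2: sp ✓
C3: sp2
C4: sp2
C5: sp3
C6: sp3
C7: sp3
C8: sp2
C9: sp2
C10: sp3
C11: sp3
C1, C2 → 2 sp carbons.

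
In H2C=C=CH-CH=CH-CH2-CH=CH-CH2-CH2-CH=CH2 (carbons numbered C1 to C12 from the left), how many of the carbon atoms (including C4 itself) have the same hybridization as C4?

8

C4 is sp2 (one π bond).
C1: sp2 ✓
C2: sp
C3: sp2 ✓
C4: sp2 ✓
C5: sp2 ✓
C6: sp3
C7: sp2 ✓
C8: sp2 ✓
C9: sp3
C10: sp3
C11: sp2 ✓
C12: sp2 ✓
8 carbons are sp2.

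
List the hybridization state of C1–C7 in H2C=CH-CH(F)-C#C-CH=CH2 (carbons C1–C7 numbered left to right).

C1: 3 σ bonds, plus one π bond — 3 electron domains, sp2.
C2 carries 3 σ bonds, plus one π bond, giving a steric number of 3, so it is sp2.
C3 (4 σ bonds) has steric number 4: sp3.
C4: 2 σ bonds, plus two π bonds — 2 electron domains, sp.
C5 has 2 σ bonds, plus two π bonds: steric number 2 → sp.
C6: 3 σ bonds, plus one π bond — 3 electron domains, sp2.
C7: 3 σ bonds, plus one π bond; 3 regions of electron density → sp2.

C1 sp2, C2 sp2, C3 sp3, C4 sp, C5 sp, C6 sp2, C7 sp2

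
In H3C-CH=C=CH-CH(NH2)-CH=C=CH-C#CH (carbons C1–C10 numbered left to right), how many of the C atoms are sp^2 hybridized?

C1: sp3
C2: sp2 ✓
C3: sp
C4: sp2 ✓
C5: sp3
C6: sp2 ✓
C7: sp
C8: sp2 ✓
C9: sp
C10: sp
C2, C4, C6, C8 → 4 sp2 carbons.

4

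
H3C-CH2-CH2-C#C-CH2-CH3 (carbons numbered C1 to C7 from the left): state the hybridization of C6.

sp3

C6 — 4 σ bonds. Steric number 4, so sp3.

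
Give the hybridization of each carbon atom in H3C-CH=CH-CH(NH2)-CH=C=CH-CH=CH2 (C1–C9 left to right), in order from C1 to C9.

C1 — 4 σ bonds. Steric number 4, so sp3.
C2 carries 3 σ bonds, plus one π bond, giving a steric number of 3, so it is sp2.
C3: 3 σ bonds, plus one π bond; 3 regions of electron density → sp2.
C4 has 4 σ bonds: steric number 4 → sp3.
C5 carries 3 σ bonds, plus one π bond, giving a steric number of 3, so it is sp2.
C6: 2 σ bonds, plus two π bonds — 2 electron domains, sp.
C7 — 3 σ bonds, plus one π bond. Steric number 3, so sp2.
C8 is sp2: 3 σ bonds, plus one π bond, 3 electron-density regions.
C9: 3 σ bonds, plus one π bond — 3 electron domains, sp2.

C1 sp3, C2 sp2, C3 sp2, C4 sp3, C5 sp2, C6 sp, C7 sp2, C8 sp2, C9 sp2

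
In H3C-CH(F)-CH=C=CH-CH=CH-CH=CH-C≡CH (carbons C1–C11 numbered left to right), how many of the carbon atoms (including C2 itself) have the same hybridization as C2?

C2 is sp3 (only σ bonds).
C1: sp3 ✓
C2: sp3 ✓
C3: sp2
C4: sp
C5: sp2
C6: sp2
C7: sp2
C8: sp2
C9: sp2
C10: sp
C11: sp
2 carbons are sp3.

2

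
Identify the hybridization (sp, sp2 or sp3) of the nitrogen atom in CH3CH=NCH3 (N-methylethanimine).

sp^2

Two σ bonds + one lone pair = steric number 3 → sp2.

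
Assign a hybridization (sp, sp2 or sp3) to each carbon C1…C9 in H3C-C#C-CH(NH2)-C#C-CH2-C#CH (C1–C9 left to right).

C1 sp3, C2 sp, C3 sp, C4 sp3, C5 sp, C6 sp, C7 sp3, C8 sp, C9 sp

C1 is sp3: 4 σ bonds, 4 electron-density regions.
C2 carries 2 σ bonds, plus two π bonds, giving a steric number of 2, so it is sp.
C3 has 2 σ bonds, plus two π bonds: steric number 2 → sp.
C4 has 4 σ bonds: steric number 4 → sp3.
C5 — 2 σ bonds, plus two π bonds. Steric number 2, so sp.
C6: 2 σ bonds, plus two π bonds; 2 regions of electron density → sp.
C7 is sp3: 4 σ bonds, 4 electron-density regions.
C8 — 2 σ bonds, plus two π bonds. Steric number 2, so sp.
C9: 2 σ bonds, plus two π bonds — 2 electron domains, sp.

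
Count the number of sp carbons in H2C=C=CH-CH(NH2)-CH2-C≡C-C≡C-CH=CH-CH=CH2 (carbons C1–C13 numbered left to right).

5

C1: sp2
C2: sp ✓
C3: sp2
C4: sp3
C5: sp3
C6: sp ✓
C7: sp ✓
C8: sp ✓
C9: sp ✓
C10: sp2
C11: sp2
C12: sp2
C13: sp2
C2, C6, C7, C8, C9 → 5 sp carbons.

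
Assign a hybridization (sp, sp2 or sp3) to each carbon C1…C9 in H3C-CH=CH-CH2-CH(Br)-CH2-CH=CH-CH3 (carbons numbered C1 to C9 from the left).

C1 sp3, C2 sp2, C3 sp2, C4 sp3, C5 sp3, C6 sp3, C7 sp2, C8 sp2, C9 sp3

C1 (4 σ bonds) has steric number 4: sp3.
C2 carries 3 σ bonds, plus one π bond, giving a steric number of 3, so it is sp2.
C3 carries 3 σ bonds, plus one π bond, giving a steric number of 3, so it is sp2.
C4: 4 σ bonds; 4 regions of electron density → sp3.
C5 has 4 σ bonds: steric number 4 → sp3.
C6: 4 σ bonds; 4 regions of electron density → sp3.
C7 has 3 σ bonds, plus one π bond: steric number 3 → sp2.
C8 (3 σ bonds, plus one π bond) has steric number 3: sp2.
C9 carries 4 σ bonds, giving a steric number of 4, so it is sp3.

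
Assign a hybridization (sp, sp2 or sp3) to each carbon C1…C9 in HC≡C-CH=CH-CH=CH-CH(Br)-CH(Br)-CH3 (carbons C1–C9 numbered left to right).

C1 sp, C2 sp, C3 sp2, C4 sp2, C5 sp2, C6 sp2, C7 sp3, C8 sp3, C9 sp3

C1 is sp: 2 σ bonds, plus two π bonds, 2 electron-density regions.
C2 (2 σ bonds, plus two π bonds) has steric number 2: sp.
C3: 3 σ bonds, plus one π bond — 3 electron domains, sp2.
C4: 3 σ bonds, plus one π bond — 3 electron domains, sp2.
C5: 3 σ bonds, plus one π bond — 3 electron domains, sp2.
C6: 3 σ bonds, plus one π bond; 3 regions of electron density → sp2.
C7 (4 σ bonds) has steric number 4: sp3.
C8 (4 σ bonds) has steric number 4: sp3.
C9 — 4 σ bonds. Steric number 4, so sp3.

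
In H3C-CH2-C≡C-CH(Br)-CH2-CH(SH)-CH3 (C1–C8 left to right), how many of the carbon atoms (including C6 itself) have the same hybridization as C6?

C6 is sp3 (only σ bonds).
C1: sp3 ✓
C2: sp3 ✓
C3: sp
C4: sp
C5: sp3 ✓
C6: sp3 ✓
C7: sp3 ✓
C8: sp3 ✓
6 carbons are sp3.

6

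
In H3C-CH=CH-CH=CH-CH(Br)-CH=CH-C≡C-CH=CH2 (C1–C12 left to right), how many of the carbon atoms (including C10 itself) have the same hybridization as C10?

C10 is sp (two π bonds).
C1: sp3
C2: sp2
C3: sp2
C4: sp2
C5: sp2
C6: sp3
C7: sp2
C8: sp2
C9: sp ✓
C10: sp ✓
C11: sp2
C12: sp2
2 carbons are sp.

2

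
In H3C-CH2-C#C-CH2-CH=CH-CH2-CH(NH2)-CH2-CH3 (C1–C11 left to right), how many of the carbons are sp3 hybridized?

C1: sp3 ✓
C2: sp3 ✓
C3: sp
C4: sp
C5: sp3 ✓
C6: sp2
C7: sp2
C8: sp3 ✓
C9: sp3 ✓
C10: sp3 ✓
C11: sp3 ✓
C1, C2, C5, C8, C9, C10, C11 → 7 sp3 carbons.

7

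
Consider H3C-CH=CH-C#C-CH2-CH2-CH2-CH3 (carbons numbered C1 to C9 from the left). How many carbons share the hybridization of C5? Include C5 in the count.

2

C5 is sp (two π bonds).
C1: sp3
C2: sp2
C3: sp2
C4: sp ✓
C5: sp ✓
C6: sp3
C7: sp3
C8: sp3
C9: sp3
2 carbons are sp.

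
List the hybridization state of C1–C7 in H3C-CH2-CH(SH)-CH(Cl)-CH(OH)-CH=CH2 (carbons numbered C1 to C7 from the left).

C1 is sp3: 4 σ bonds, 4 electron-density regions.
C2 (4 σ bonds) has steric number 4: sp3.
C3: 4 σ bonds; 4 regions of electron density → sp3.
C4: 4 σ bonds — 4 electron domains, sp3.
C5: 4 σ bonds; 4 regions of electron density → sp3.
C6: 3 σ bonds, plus one π bond; 3 regions of electron density → sp2.
C7 has 3 σ bonds, plus one π bond: steric number 3 → sp2.

C1 sp3, C2 sp3, C3 sp3, C4 sp3, C5 sp3, C6 sp2, C7 sp2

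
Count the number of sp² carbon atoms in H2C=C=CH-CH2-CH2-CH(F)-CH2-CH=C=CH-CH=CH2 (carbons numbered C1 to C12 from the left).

C1: sp2 ✓
C2: sp
C3: sp2 ✓
C4: sp3
C5: sp3
C6: sp3
C7: sp3
C8: sp2 ✓
C9: sp
C10: sp2 ✓
C11: sp2 ✓
C12: sp2 ✓
C1, C3, C8, C10, C11, C12 → 6 sp2 carbons.

6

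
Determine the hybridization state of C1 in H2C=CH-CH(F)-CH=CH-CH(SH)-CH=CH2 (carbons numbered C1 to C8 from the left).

C1 — 3 σ bonds, plus one π bond. Steric number 3, so sp2.

sp2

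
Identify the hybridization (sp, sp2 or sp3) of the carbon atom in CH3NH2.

sp^3

The carbon atom: 4 σ bonds; 4 regions of electron density → sp3.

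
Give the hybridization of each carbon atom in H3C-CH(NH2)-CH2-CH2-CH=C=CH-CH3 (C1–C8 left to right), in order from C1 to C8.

C1 sp3, C2 sp3, C3 sp3, C4 sp3, C5 sp2, C6 sp, C7 sp2, C8 sp3

C1 carries 4 σ bonds, giving a steric number of 4, so it is sp3.
C2: 4 σ bonds — 4 electron domains, sp3.
C3 — 4 σ bonds. Steric number 4, so sp3.
C4 is sp3: 4 σ bonds, 4 electron-density regions.
C5: 3 σ bonds, plus one π bond; 3 regions of electron density → sp2.
C6 — 2 σ bonds, plus two π bonds. Steric number 2, so sp.
C7 carries 3 σ bonds, plus one π bond, giving a steric number of 3, so it is sp2.
C8: 4 σ bonds — 4 electron domains, sp3.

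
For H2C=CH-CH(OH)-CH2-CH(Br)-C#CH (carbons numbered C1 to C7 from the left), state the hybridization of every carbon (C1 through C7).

C1: 3 σ bonds, plus one π bond; 3 regions of electron density → sp2.
C2: 3 σ bonds, plus one π bond — 3 electron domains, sp2.
C3: 4 σ bonds; 4 regions of electron density → sp3.
C4 carries 4 σ bonds, giving a steric number of 4, so it is sp3.
C5 carries 4 σ bonds, giving a steric number of 4, so it is sp3.
C6: 2 σ bonds, plus two π bonds; 2 regions of electron density → sp.
C7 has 2 σ bonds, plus two π bonds: steric number 2 → sp.

C1 sp2, C2 sp2, C3 sp3, C4 sp3, C5 sp3, C6 sp, C7 sp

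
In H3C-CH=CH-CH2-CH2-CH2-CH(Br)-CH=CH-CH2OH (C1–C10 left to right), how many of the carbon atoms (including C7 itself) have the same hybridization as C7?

C7 is sp3 (only σ bonds).
C1: sp3 ✓
C2: sp2
C3: sp2
C4: sp3 ✓
C5: sp3 ✓
C6: sp3 ✓
C7: sp3 ✓
C8: sp2
C9: sp2
C10: sp3 ✓
6 carbons are sp3.

6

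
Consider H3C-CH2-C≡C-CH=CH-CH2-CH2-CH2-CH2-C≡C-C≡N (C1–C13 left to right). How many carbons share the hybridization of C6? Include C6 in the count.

2

C6 is sp2 (one π bond).
C1: sp3
C2: sp3
C3: sp
C4: sp
C5: sp2 ✓
C6: sp2 ✓
C7: sp3
C8: sp3
C9: sp3
C10: sp3
C11: sp
C12: sp
C13: sp
2 carbons are sp2.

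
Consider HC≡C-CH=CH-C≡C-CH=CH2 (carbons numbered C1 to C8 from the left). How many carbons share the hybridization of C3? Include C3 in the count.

C3 is sp2 (one π bond).
C1: sp
C2: sp
C3: sp2 ✓
C4: sp2 ✓
C5: sp
C6: sp
C7: sp2 ✓
C8: sp2 ✓
4 carbons are sp2.

4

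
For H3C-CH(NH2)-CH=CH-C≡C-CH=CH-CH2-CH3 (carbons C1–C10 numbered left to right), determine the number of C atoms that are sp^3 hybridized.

4

C1: sp3 ✓
C2: sp3 ✓
C3: sp2
C4: sp2
C5: sp
C6: sp
C7: sp2
C8: sp2
C9: sp3 ✓
C10: sp3 ✓
C1, C2, C9, C10 → 4 sp3 carbons.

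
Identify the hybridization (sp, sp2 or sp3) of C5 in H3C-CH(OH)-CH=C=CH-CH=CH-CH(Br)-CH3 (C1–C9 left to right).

C5: 3 σ bonds, plus one π bond; 3 regions of electron density → sp2.

sp^2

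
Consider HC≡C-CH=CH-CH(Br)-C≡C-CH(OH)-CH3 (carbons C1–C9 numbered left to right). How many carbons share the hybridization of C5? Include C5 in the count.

3

C5 is sp3 (only σ bonds).
C1: sp
C2: sp
C3: sp2
C4: sp2
C5: sp3 ✓
C6: sp
C7: sp
C8: sp3 ✓
C9: sp3 ✓
3 carbons are sp3.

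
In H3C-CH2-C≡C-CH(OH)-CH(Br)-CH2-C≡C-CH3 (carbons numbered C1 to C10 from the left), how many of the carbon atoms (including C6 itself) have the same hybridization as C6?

C6 is sp3 (only σ bonds).
C1: sp3 ✓
C2: sp3 ✓
C3: sp
C4: sp
C5: sp3 ✓
C6: sp3 ✓
C7: sp3 ✓
C8: sp
C9: sp
C10: sp3 ✓
6 carbons are sp3.

6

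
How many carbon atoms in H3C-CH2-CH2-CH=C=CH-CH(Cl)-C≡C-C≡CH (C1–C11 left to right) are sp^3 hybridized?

C1: sp3 ✓
C2: sp3 ✓
C3: sp3 ✓
C4: sp2
C5: sp
C6: sp2
C7: sp3 ✓
C8: sp
C9: sp
C10: sp
C11: sp
C1, C2, C3, C7 → 4 sp3 carbons.

4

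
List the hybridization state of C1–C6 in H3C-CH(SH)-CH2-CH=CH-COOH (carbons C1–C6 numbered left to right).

C1 has 4 σ bonds: steric number 4 → sp3.
C2 has 4 σ bonds: steric number 4 → sp3.
C3: 4 σ bonds; 4 regions of electron density → sp3.
C4 carries 3 σ bonds, plus one π bond, giving a steric number of 3, so it is sp2.
C5 — 3 σ bonds, plus one π bond. Steric number 3, so sp2.
C6 (3 σ bonds, plus one π bond) has steric number 3: sp2.

C1 sp3, C2 sp3, C3 sp3, C4 sp2, C5 sp2, C6 sp2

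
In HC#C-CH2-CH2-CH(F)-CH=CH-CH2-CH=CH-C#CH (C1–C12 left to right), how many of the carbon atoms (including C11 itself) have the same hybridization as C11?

C11 is sp (two π bonds).
C1: sp ✓
C2: sp ✓
C3: sp3
C4: sp3
C5: sp3
C6: sp2
C7: sp2
C8: sp3
C9: sp2
C10: sp2
C11: sp ✓
C12: sp ✓
4 carbons are sp.

4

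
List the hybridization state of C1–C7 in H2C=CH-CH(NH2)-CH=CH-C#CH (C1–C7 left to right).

C1 (3 σ bonds, plus one π bond) has steric number 3: sp2.
C2 (3 σ bonds, plus one π bond) has steric number 3: sp2.
C3 has 4 σ bonds: steric number 4 → sp3.
C4 has 3 σ bonds, plus one π bond: steric number 3 → sp2.
C5 (3 σ bonds, plus one π bond) has steric number 3: sp2.
C6 (2 σ bonds, plus two π bonds) has steric number 2: sp.
C7 — 2 σ bonds, plus two π bonds. Steric number 2, so sp.

C1 sp2, C2 sp2, C3 sp3, C4 sp2, C5 sp2, C6 sp, C7 sp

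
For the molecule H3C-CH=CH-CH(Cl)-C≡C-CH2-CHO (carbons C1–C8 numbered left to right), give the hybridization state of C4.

sp3

C4 — 4 σ bonds. Steric number 4, so sp3.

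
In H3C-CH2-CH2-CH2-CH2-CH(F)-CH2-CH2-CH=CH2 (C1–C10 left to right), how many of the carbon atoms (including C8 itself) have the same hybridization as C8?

8

C8 is sp3 (only σ bonds).
C1: sp3 ✓
C2: sp3 ✓
C3: sp3 ✓
C4: sp3 ✓
C5: sp3 ✓
C6: sp3 ✓
C7: sp3 ✓
C8: sp3 ✓
C9: sp2
C10: sp2
8 carbons are sp3.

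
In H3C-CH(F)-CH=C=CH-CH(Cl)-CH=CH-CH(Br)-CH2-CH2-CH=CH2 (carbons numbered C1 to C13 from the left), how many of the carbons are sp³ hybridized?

6

C1: sp3 ✓
C2: sp3 ✓
C3: sp2
C4: sp
C5: sp2
C6: sp3 ✓
C7: sp2
C8: sp2
C9: sp3 ✓
C10: sp3 ✓
C11: sp3 ✓
C12: sp2
C13: sp2
C1, C2, C6, C9, C10, C11 → 6 sp3 carbons.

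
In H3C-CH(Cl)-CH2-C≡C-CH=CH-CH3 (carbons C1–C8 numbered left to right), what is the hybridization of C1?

sp^3

C1 (4 σ bonds) has steric number 4: sp3.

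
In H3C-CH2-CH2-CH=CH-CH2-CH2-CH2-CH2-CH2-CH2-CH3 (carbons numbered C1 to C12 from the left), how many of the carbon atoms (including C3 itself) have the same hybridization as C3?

C3 is sp3 (only σ bonds).
C1: sp3 ✓
C2: sp3 ✓
C3: sp3 ✓
C4: sp2
C5: sp2
C6: sp3 ✓
C7: sp3 ✓
C8: sp3 ✓
C9: sp3 ✓
C10: sp3 ✓
C11: sp3 ✓
C12: sp3 ✓
10 carbons are sp3.

10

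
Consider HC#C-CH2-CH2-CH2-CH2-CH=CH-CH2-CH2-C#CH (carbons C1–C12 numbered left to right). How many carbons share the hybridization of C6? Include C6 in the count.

6

C6 is sp3 (only σ bonds).
C1: sp
C2: sp
C3: sp3 ✓
C4: sp3 ✓
C5: sp3 ✓
C6: sp3 ✓
C7: sp2
C8: sp2
C9: sp3 ✓
C10: sp3 ✓
C11: sp
C12: sp
6 carbons are sp3.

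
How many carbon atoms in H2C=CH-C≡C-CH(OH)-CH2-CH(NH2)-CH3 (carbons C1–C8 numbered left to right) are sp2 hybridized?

C1: sp2 ✓
C2: sp2 ✓
C3: sp
C4: sp
C5: sp3
C6: sp3
C7: sp3
C8: sp3
C1, C2 → 2 sp2 carbons.

2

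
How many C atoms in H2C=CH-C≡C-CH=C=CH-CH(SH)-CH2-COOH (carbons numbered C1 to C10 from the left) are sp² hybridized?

C1: sp2 ✓
C2: sp2 ✓
C3: sp
C4: sp
C5: sp2 ✓
C6: sp
C7: sp2 ✓
C8: sp3
C9: sp3
C10: sp2 ✓
C1, C2, C5, C7, C10 → 5 sp2 carbons.

5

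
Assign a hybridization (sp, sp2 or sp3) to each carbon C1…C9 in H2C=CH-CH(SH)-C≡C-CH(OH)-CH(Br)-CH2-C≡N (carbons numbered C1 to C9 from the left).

C1 sp2, C2 sp2, C3 sp3, C4 sp, C5 sp, C6 sp3, C7 sp3, C8 sp3, C9 sp

C1 carries 3 σ bonds, plus one π bond, giving a steric number of 3, so it is sp2.
C2: 3 σ bonds, plus one π bond — 3 electron domains, sp2.
C3 has 4 σ bonds: steric number 4 → sp3.
C4 — 2 σ bonds, plus two π bonds. Steric number 2, so sp.
C5 carries 2 σ bonds, plus two π bonds, giving a steric number of 2, so it is sp.
C6: 4 σ bonds; 4 regions of electron density → sp3.
C7: 4 σ bonds; 4 regions of electron density → sp3.
C8 has 4 σ bonds: steric number 4 → sp3.
C9 — 2 σ bonds, plus two π bonds. Steric number 2, so sp.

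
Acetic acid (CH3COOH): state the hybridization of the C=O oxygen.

The C=O oxygen is sp2: 1 σ bond and 2 lone pairs, plus one π bond, 3 electron-density regions.

sp2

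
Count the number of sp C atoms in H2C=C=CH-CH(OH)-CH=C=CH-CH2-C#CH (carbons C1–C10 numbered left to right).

C1: sp2
C2: sp ✓
C3: sp2
C4: sp3
C5: sp2
C6: sp ✓
C7: sp2
C8: sp3
C9: sp ✓
C10: sp ✓
C2, C6, C9, C10 → 4 sp carbons.

4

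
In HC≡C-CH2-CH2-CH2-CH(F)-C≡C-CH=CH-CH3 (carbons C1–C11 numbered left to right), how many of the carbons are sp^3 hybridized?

5

C1: sp
C2: sp
C3: sp3 ✓
C4: sp3 ✓
C5: sp3 ✓
C6: sp3 ✓
C7: sp
C8: sp
C9: sp2
C10: sp2
C11: sp3 ✓
C3, C4, C5, C6, C11 → 5 sp3 carbons.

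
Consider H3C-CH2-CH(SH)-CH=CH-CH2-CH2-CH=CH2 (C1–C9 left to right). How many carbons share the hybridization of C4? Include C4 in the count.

4

C4 is sp2 (one π bond).
C1: sp3
C2: sp3
C3: sp3
C4: sp2 ✓
C5: sp2 ✓
C6: sp3
C7: sp3
C8: sp2 ✓
C9: sp2 ✓
4 carbons are sp2.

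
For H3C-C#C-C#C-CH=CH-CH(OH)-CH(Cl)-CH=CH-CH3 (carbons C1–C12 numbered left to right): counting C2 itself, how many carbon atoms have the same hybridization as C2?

C2 is sp (two π bonds).
C1: sp3
C2: sp ✓
C3: sp ✓
C4: sp ✓
C5: sp ✓
C6: sp2
C7: sp2
C8: sp3
C9: sp3
C10: sp2
C11: sp2
C12: sp3
4 carbons are sp.

4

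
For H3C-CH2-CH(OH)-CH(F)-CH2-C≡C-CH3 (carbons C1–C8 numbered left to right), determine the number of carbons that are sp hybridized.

C1: sp3
C2: sp3
C3: sp3
C4: sp3
C5: sp3
C6: sp ✓
C7: sp ✓
C8: sp3
C6, C7 → 2 sp carbons.

2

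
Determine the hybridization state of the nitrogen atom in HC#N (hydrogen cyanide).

The nitrogen atom carries 1 σ bond and 1 lone pair, plus two π bonds, giving a steric number of 2, so it is sp.

sp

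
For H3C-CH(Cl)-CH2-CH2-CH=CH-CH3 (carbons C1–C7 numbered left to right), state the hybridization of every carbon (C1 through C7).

C1 sp3, C2 sp3, C3 sp3, C4 sp3, C5 sp2, C6 sp2, C7 sp3

C1 (4 σ bonds) has steric number 4: sp3.
C2 (4 σ bonds) has steric number 4: sp3.
C3: 4 σ bonds — 4 electron domains, sp3.
C4: 4 σ bonds; 4 regions of electron density → sp3.
C5 — 3 σ bonds, plus one π bond. Steric number 3, so sp2.
C6: 3 σ bonds, plus one π bond — 3 electron domains, sp2.
C7 (4 σ bonds) has steric number 4: sp3.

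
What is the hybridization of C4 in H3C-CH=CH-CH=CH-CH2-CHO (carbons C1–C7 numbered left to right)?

sp2

C4 (3 σ bonds, plus one π bond) has steric number 3: sp2.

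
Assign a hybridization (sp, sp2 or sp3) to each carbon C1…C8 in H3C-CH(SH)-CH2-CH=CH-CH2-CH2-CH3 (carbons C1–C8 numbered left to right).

C1: 4 σ bonds; 4 regions of electron density → sp3.
C2: 4 σ bonds; 4 regions of electron density → sp3.
C3 has 4 σ bonds: steric number 4 → sp3.
C4 — 3 σ bonds, plus one π bond. Steric number 3, so sp2.
C5: 3 σ bonds, plus one π bond; 3 regions of electron density → sp2.
C6: 4 σ bonds — 4 electron domains, sp3.
C7: 4 σ bonds; 4 regions of electron density → sp3.
C8 carries 4 σ bonds, giving a steric number of 4, so it is sp3.

C1 sp3, C2 sp3, C3 sp3, C4 sp2, C5 sp2, C6 sp3, C7 sp3, C8 sp3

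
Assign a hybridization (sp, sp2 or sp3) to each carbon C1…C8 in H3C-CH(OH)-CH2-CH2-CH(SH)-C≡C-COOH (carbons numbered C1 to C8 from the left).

C1 sp3, C2 sp3, C3 sp3, C4 sp3, C5 sp3, C6 sp, C7 sp, C8 sp2

C1 is sp3: 4 σ bonds, 4 electron-density regions.
C2 (4 σ bonds) has steric number 4: sp3.
C3 is sp3: 4 σ bonds, 4 electron-density regions.
C4 carries 4 σ bonds, giving a steric number of 4, so it is sp3.
C5 has 4 σ bonds: steric number 4 → sp3.
C6 has 2 σ bonds, plus two π bonds: steric number 2 → sp.
C7: 2 σ bonds, plus two π bonds — 2 electron domains, sp.
C8 carries 3 σ bonds, plus one π bond, giving a steric number of 3, so it is sp2.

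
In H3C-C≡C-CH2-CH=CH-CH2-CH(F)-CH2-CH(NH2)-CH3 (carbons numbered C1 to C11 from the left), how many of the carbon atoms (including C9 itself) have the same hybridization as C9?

C9 is sp3 (only σ bonds).
C1: sp3 ✓
C2: sp
C3: sp
C4: sp3 ✓
C5: sp2
C6: sp2
C7: sp3 ✓
C8: sp3 ✓
C9: sp3 ✓
C10: sp3 ✓
C11: sp3 ✓
7 carbons are sp3.

7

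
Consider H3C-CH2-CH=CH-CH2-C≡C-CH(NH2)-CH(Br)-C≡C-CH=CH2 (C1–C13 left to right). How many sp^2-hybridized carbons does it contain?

C1: sp3
C2: sp3
C3: sp2 ✓
C4: sp2 ✓
C5: sp3
C6: sp
C7: sp
C8: sp3
C9: sp3
C10: sp
C11: sp
C12: sp2 ✓
C13: sp2 ✓
C3, C4, C12, C13 → 4 sp2 carbons.

4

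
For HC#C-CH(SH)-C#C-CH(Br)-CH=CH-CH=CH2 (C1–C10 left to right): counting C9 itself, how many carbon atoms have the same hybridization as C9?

C9 is sp2 (one π bond).
C1: sp
C2: sp
C3: sp3
C4: sp
C5: sp
C6: sp3
C7: sp2 ✓
C8: sp2 ✓
C9: sp2 ✓
C10: sp2 ✓
4 carbons are sp2.

4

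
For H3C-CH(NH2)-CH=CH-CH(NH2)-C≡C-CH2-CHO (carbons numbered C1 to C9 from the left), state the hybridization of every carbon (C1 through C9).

C1: 4 σ bonds; 4 regions of electron density → sp3.
C2 — 4 σ bonds. Steric number 4, so sp3.
C3: 3 σ bonds, plus one π bond — 3 electron domains, sp2.
C4 (3 σ bonds, plus one π bond) has steric number 3: sp2.
C5 has 4 σ bonds: steric number 4 → sp3.
C6 is sp: 2 σ bonds, plus two π bonds, 2 electron-density regions.
C7: 2 σ bonds, plus two π bonds; 2 regions of electron density → sp.
C8 — 4 σ bonds. Steric number 4, so sp3.
C9 (3 σ bonds, plus one π bond) has steric number 3: sp2.

C1 sp3, C2 sp3, C3 sp2, C4 sp2, C5 sp3, C6 sp, C7 sp, C8 sp3, C9 sp2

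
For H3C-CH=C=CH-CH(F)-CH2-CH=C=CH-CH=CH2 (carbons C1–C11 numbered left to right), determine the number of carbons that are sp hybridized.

2

C1: sp3
C2: sp2
C3: sp ✓
C4: sp2
C5: sp3
C6: sp3
C7: sp2
C8: sp ✓
C9: sp2
C10: sp2
C11: sp2
C3, C8 → 2 sp carbons.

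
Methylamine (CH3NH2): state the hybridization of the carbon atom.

sp³

The carbon atom: 4 σ bonds; 4 regions of electron density → sp3.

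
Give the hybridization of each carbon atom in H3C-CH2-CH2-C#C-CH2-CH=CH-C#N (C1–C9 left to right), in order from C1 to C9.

C1 — 4 σ bonds. Steric number 4, so sp3.
C2 — 4 σ bonds. Steric number 4, so sp3.
C3 has 4 σ bonds: steric number 4 → sp3.
C4 — 2 σ bonds, plus two π bonds. Steric number 2, so sp.
C5 has 2 σ bonds, plus two π bonds: steric number 2 → sp.
C6 is sp3: 4 σ bonds, 4 electron-density regions.
C7 — 3 σ bonds, plus one π bond. Steric number 3, so sp2.
C8 (3 σ bonds, plus one π bond) has steric number 3: sp2.
C9: 2 σ bonds, plus two π bonds — 2 electron domains, sp.

C1 sp3, C2 sp3, C3 sp3, C4 sp, C5 sp, C6 sp3, C7 sp2, C8 sp2, C9 sp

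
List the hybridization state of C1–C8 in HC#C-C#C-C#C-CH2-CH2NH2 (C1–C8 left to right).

C1 has 2 σ bonds, plus two π bonds: steric number 2 → sp.
C2 is sp: 2 σ bonds, plus two π bonds, 2 electron-density regions.
C3: 2 σ bonds, plus two π bonds; 2 regions of electron density → sp.
C4 — 2 σ bonds, plus two π bonds. Steric number 2, so sp.
C5: 2 σ bonds, plus two π bonds; 2 regions of electron density → sp.
C6: 2 σ bonds, plus two π bonds; 2 regions of electron density → sp.
C7 (4 σ bonds) has steric number 4: sp3.
C8 is sp3: 4 σ bonds, 4 electron-density regions.

C1 sp, C2 sp, C3 sp, C4 sp, C5 sp, C6 sp, C7 sp3, C8 sp3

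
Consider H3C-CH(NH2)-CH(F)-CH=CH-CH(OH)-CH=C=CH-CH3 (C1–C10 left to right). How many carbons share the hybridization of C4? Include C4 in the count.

4

C4 is sp2 (one π bond).
C1: sp3
C2: sp3
C3: sp3
C4: sp2 ✓
C5: sp2 ✓
C6: sp3
C7: sp2 ✓
C8: sp
C9: sp2 ✓
C10: sp3
4 carbons are sp2.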